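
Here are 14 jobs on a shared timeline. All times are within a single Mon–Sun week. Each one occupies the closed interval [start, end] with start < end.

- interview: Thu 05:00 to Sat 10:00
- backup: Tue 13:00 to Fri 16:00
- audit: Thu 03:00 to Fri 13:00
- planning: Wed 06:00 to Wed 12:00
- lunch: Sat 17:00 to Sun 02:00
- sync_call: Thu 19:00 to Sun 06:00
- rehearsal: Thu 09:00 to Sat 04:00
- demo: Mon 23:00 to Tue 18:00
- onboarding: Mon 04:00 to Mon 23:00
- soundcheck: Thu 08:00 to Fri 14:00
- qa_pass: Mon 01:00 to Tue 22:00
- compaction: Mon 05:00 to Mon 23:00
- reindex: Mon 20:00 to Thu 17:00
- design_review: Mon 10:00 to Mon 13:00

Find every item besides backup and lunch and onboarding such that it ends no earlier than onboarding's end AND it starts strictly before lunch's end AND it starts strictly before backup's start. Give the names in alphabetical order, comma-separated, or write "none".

compaction, demo, qa_pass, reindex

Conditions: its end is no earlier than onboarding's end (X.end >= Mon 23:00) AND its start is strictly before lunch's end (X.start < Sun 02:00) AND its start is strictly before backup's start (X.start < Tue 13:00).
audit: end Fri 13:00 >= Mon 23:00? ✓; start Thu 03:00 < Sun 02:00? ✓; start Thu 03:00 < Tue 13:00? ✗ → no.
compaction: end Mon 23:00 >= Mon 23:00? ✓; start Mon 05:00 < Sun 02:00? ✓; start Mon 05:00 < Tue 13:00? ✓ → yes.
demo: end Tue 18:00 >= Mon 23:00? ✓; start Mon 23:00 < Sun 02:00? ✓; start Mon 23:00 < Tue 13:00? ✓ → yes.
design_review: end Mon 13:00 >= Mon 23:00? ✗; start Mon 10:00 < Sun 02:00? ✓; start Mon 10:00 < Tue 13:00? ✓ → no.
interview: end Sat 10:00 >= Mon 23:00? ✓; start Thu 05:00 < Sun 02:00? ✓; start Thu 05:00 < Tue 13:00? ✗ → no.
planning: end Wed 12:00 >= Mon 23:00? ✓; start Wed 06:00 < Sun 02:00? ✓; start Wed 06:00 < Tue 13:00? ✗ → no.
qa_pass: end Tue 22:00 >= Mon 23:00? ✓; start Mon 01:00 < Sun 02:00? ✓; start Mon 01:00 < Tue 13:00? ✓ → yes.
rehearsal: end Sat 04:00 >= Mon 23:00? ✓; start Thu 09:00 < Sun 02:00? ✓; start Thu 09:00 < Tue 13:00? ✗ → no.
reindex: end Thu 17:00 >= Mon 23:00? ✓; start Mon 20:00 < Sun 02:00? ✓; start Mon 20:00 < Tue 13:00? ✓ → yes.
soundcheck: end Fri 14:00 >= Mon 23:00? ✓; start Thu 08:00 < Sun 02:00? ✓; start Thu 08:00 < Tue 13:00? ✗ → no.
sync_call: end Sun 06:00 >= Mon 23:00? ✓; start Thu 19:00 < Sun 02:00? ✓; start Thu 19:00 < Tue 13:00? ✗ → no.
Result: compaction, demo, qa_pass, reindex.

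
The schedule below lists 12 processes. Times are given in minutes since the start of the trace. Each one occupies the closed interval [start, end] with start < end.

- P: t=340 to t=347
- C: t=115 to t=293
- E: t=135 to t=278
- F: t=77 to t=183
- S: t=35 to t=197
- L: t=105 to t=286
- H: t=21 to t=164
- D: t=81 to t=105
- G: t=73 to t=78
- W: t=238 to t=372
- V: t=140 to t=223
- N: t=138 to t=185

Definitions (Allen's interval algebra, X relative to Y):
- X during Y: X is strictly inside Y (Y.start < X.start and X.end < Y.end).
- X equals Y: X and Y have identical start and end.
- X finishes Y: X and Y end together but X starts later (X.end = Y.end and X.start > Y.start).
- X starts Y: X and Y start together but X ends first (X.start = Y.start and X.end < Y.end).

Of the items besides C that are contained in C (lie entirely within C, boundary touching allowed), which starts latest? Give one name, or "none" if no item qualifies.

V

Target C = [t=115, t=293].
D [t=81, t=105] → before → excluded.
E [t=135, t=278] → during → candidate.
F [t=77, t=183] → overlaps → excluded.
G [t=73, t=78] → before → excluded.
H [t=21, t=164] → overlaps → excluded.
L [t=105, t=286] → overlaps → excluded.
N [t=138, t=185] → during → candidate.
P [t=340, t=347] → after → excluded.
S [t=35, t=197] → overlaps → excluded.
V [t=140, t=223] → during → candidate.
W [t=238, t=372] → overlapped-by → excluded.
Among candidates, latest start is t=140 → V.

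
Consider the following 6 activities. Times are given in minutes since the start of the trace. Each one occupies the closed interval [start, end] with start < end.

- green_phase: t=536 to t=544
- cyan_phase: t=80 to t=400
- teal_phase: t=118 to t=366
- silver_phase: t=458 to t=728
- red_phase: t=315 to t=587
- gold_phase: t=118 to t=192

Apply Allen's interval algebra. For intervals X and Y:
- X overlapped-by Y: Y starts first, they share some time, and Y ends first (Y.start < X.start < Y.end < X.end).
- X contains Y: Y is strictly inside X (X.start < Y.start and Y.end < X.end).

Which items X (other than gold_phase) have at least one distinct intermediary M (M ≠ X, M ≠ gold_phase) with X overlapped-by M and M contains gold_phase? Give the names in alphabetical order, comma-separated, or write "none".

red_phase

Target gold_phase = [t=118, t=192].
Intermediaries M with M contains gold_phase: cyan_phase.
Via cyan_phase — items with X overlapped-by cyan_phase: red_phase.
Union: red_phase.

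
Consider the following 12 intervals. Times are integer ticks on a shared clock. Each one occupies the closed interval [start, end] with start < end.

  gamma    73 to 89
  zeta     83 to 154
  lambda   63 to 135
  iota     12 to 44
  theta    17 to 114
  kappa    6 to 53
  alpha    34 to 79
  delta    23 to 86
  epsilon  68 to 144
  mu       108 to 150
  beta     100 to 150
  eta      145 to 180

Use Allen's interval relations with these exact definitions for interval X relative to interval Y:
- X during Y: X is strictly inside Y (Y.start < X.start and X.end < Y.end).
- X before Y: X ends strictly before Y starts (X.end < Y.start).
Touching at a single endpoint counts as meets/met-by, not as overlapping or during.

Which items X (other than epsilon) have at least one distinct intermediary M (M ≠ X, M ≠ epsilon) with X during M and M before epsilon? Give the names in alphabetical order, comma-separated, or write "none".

iota

Target epsilon = [68, 144].
Intermediaries M with M before epsilon: iota, kappa.
Via iota — items with X during iota: none.
Via kappa — items with X during kappa: iota.
Union: iota.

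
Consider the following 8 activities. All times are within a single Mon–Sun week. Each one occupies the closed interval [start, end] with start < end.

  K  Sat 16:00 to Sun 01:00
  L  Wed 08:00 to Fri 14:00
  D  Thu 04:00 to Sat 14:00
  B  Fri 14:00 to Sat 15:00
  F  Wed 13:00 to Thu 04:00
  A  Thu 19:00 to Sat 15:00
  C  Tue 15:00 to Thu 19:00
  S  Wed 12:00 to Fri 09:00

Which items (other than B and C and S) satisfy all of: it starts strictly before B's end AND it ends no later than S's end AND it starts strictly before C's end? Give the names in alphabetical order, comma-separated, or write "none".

Conditions: its start is strictly before B's end (X.start < Sat 15:00) AND its end is no later than S's end (X.end <= Fri 09:00) AND its start is strictly before C's end (X.start < Thu 19:00).
A: start Thu 19:00 < Sat 15:00? ✓; end Sat 15:00 <= Fri 09:00? ✗; start Thu 19:00 < Thu 19:00? ✗ → no.
D: start Thu 04:00 < Sat 15:00? ✓; end Sat 14:00 <= Fri 09:00? ✗; start Thu 04:00 < Thu 19:00? ✓ → no.
F: start Wed 13:00 < Sat 15:00? ✓; end Thu 04:00 <= Fri 09:00? ✓; start Wed 13:00 < Thu 19:00? ✓ → yes.
K: start Sat 16:00 < Sat 15:00? ✗; end Sun 01:00 <= Fri 09:00? ✗; start Sat 16:00 < Thu 19:00? ✗ → no.
L: start Wed 08:00 < Sat 15:00? ✓; end Fri 14:00 <= Fri 09:00? ✗; start Wed 08:00 < Thu 19:00? ✓ → no.
Result: F.

F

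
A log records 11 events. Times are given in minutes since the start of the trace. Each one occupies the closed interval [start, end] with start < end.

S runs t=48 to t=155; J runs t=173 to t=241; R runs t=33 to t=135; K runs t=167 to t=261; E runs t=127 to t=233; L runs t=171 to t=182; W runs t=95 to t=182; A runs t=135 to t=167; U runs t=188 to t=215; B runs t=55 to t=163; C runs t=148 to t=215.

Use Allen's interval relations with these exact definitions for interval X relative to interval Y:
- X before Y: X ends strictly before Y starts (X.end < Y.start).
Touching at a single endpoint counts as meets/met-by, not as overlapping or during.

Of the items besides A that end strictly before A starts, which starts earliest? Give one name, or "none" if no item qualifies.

none

Target A = [t=135, t=167].
B [t=55, t=163] → overlaps → excluded.
C [t=148, t=215] → overlapped-by → excluded.
E [t=127, t=233] → contains → excluded.
J [t=173, t=241] → after → excluded.
K [t=167, t=261] → met-by → excluded.
L [t=171, t=182] → after → excluded.
R [t=33, t=135] → meets → excluded.
S [t=48, t=155] → overlaps → excluded.
U [t=188, t=215] → after → excluded.
W [t=95, t=182] → contains → excluded.
No candidates → none.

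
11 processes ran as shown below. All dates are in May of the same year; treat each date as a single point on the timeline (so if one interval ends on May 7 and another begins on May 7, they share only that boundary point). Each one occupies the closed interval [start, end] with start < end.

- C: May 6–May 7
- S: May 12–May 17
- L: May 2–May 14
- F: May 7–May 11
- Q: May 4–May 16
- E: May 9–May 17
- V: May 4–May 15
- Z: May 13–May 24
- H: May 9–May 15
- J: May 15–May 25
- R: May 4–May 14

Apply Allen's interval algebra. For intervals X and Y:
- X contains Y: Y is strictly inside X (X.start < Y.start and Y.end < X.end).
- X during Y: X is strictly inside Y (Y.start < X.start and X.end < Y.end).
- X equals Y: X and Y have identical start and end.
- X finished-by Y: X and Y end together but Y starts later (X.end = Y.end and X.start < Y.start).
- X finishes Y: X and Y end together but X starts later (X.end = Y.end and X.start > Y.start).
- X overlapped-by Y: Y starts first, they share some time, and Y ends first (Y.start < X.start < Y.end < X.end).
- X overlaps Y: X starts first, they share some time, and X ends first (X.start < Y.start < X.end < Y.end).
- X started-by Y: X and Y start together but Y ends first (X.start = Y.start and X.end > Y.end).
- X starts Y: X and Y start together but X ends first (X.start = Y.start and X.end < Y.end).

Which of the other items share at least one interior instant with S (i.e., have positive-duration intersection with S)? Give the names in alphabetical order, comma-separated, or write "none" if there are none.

Target S = [May 12, May 17].
C [May 6, May 7] → before → no.
E [May 9, May 17] → finished-by → yes.
F [May 7, May 11] → before → no.
H [May 9, May 15] → overlaps → yes.
J [May 15, May 25] → overlapped-by → yes.
L [May 2, May 14] → overlaps → yes.
Q [May 4, May 16] → overlaps → yes.
R [May 4, May 14] → overlaps → yes.
V [May 4, May 15] → overlaps → yes.
Z [May 13, May 24] → overlapped-by → yes.
Result: E, H, J, L, Q, R, V, Z.

E, H, J, L, Q, R, V, Z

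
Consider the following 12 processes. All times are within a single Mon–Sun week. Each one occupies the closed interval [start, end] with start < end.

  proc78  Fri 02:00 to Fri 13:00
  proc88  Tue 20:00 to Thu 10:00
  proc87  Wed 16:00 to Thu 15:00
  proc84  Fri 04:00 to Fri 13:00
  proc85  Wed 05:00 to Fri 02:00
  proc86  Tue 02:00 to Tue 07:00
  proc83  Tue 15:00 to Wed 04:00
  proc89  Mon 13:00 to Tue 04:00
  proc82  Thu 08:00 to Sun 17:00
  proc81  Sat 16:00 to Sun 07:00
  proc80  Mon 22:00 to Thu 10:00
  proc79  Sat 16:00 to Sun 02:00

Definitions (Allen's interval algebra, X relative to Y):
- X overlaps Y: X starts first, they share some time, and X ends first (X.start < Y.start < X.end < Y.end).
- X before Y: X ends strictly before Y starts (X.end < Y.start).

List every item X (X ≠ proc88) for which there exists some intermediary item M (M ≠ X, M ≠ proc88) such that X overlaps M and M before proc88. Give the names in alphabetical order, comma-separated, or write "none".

proc89

Target proc88 = [Tue 20:00, Thu 10:00].
Intermediaries M with M before proc88: proc86, proc89.
Via proc86 — items with X overlaps proc86: proc89.
Via proc89 — items with X overlaps proc89: none.
Union: proc89.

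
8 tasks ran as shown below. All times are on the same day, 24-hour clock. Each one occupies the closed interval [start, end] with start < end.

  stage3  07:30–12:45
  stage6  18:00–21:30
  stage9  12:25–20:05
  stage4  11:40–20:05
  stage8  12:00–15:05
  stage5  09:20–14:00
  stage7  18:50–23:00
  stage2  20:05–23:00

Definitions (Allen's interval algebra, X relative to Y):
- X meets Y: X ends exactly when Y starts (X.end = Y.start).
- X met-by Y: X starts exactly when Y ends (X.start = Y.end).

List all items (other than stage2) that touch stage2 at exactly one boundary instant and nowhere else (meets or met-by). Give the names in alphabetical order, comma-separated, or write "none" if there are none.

Target stage2 = [20:05, 23:00].
stage3 [07:30, 12:45] → before → no.
stage4 [11:40, 20:05] → meets → yes.
stage5 [09:20, 14:00] → before → no.
stage6 [18:00, 21:30] → overlaps → no.
stage7 [18:50, 23:00] → finished-by → no.
stage8 [12:00, 15:05] → before → no.
stage9 [12:25, 20:05] → meets → yes.
Result: stage4, stage9.

stage4, stage9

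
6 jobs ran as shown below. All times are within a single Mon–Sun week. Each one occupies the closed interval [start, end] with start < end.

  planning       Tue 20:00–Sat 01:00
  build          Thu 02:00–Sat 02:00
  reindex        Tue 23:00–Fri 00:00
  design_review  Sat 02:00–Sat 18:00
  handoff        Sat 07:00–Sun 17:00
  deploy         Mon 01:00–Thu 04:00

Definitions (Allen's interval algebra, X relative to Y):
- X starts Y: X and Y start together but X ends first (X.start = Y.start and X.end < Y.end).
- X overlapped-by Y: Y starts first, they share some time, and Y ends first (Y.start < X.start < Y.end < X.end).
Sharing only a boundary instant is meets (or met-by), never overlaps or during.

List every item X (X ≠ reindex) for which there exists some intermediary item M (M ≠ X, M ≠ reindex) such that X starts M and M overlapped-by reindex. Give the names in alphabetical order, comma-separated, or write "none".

Target reindex = [Tue 23:00, Fri 00:00].
Intermediaries M with M overlapped-by reindex: build.
Via build — items with X starts build: none.
Union: none.

none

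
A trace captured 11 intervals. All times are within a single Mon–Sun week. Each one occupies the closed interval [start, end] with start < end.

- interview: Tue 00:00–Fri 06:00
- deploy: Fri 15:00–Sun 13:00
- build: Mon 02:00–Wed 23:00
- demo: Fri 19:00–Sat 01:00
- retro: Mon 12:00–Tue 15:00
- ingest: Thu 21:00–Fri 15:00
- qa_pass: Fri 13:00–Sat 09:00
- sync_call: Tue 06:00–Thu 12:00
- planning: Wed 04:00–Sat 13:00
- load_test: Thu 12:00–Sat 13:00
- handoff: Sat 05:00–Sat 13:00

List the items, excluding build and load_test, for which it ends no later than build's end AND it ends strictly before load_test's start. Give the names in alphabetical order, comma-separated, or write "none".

Conditions: its end is no later than build's end (X.end <= Wed 23:00) AND its end is strictly before load_test's start (X.end < Thu 12:00).
demo: end Sat 01:00 <= Wed 23:00? ✗; end Sat 01:00 < Thu 12:00? ✗ → no.
deploy: end Sun 13:00 <= Wed 23:00? ✗; end Sun 13:00 < Thu 12:00? ✗ → no.
handoff: end Sat 13:00 <= Wed 23:00? ✗; end Sat 13:00 < Thu 12:00? ✗ → no.
ingest: end Fri 15:00 <= Wed 23:00? ✗; end Fri 15:00 < Thu 12:00? ✗ → no.
interview: end Fri 06:00 <= Wed 23:00? ✗; end Fri 06:00 < Thu 12:00? ✗ → no.
planning: end Sat 13:00 <= Wed 23:00? ✗; end Sat 13:00 < Thu 12:00? ✗ → no.
qa_pass: end Sat 09:00 <= Wed 23:00? ✗; end Sat 09:00 < Thu 12:00? ✗ → no.
retro: end Tue 15:00 <= Wed 23:00? ✓; end Tue 15:00 < Thu 12:00? ✓ → yes.
sync_call: end Thu 12:00 <= Wed 23:00? ✗; end Thu 12:00 < Thu 12:00? ✗ → no.
Result: retro.

retro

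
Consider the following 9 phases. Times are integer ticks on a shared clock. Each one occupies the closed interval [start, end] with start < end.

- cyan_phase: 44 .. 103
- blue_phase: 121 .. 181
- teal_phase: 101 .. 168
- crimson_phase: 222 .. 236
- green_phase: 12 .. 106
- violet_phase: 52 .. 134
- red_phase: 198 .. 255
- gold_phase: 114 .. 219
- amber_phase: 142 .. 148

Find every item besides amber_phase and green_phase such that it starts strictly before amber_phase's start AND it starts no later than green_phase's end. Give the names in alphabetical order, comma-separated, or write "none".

cyan_phase, teal_phase, violet_phase

Conditions: its start is strictly before amber_phase's start (X.start < 142) AND its start is no later than green_phase's end (X.start <= 106).
blue_phase: start 121 < 142? ✓; start 121 <= 106? ✗ → no.
crimson_phase: start 222 < 142? ✗; start 222 <= 106? ✗ → no.
cyan_phase: start 44 < 142? ✓; start 44 <= 106? ✓ → yes.
gold_phase: start 114 < 142? ✓; start 114 <= 106? ✗ → no.
red_phase: start 198 < 142? ✗; start 198 <= 106? ✗ → no.
teal_phase: start 101 < 142? ✓; start 101 <= 106? ✓ → yes.
violet_phase: start 52 < 142? ✓; start 52 <= 106? ✓ → yes.
Result: cyan_phase, teal_phase, violet_phase.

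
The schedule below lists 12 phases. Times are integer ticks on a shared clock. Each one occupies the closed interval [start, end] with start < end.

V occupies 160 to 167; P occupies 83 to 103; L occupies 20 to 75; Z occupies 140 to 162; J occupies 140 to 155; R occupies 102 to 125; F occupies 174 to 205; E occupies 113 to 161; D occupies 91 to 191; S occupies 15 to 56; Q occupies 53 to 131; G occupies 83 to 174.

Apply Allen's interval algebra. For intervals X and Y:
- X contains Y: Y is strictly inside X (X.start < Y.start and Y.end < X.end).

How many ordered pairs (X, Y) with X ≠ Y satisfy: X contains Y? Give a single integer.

13

Checking all 132 ordered pairs for relation 'contains'; matching pairs in alphabetical order:
(D, E): D contains E ✓
(D, J): D contains J ✓
(D, R): D contains R ✓
(D, V): D contains V ✓
(D, Z): D contains Z ✓
(E, J): E contains J ✓
(G, E): G contains E ✓
(G, J): G contains J ✓
(G, R): G contains R ✓
(G, V): G contains V ✓
(G, Z): G contains Z ✓
(Q, P): Q contains P ✓
(Q, R): Q contains R ✓
Count: 13.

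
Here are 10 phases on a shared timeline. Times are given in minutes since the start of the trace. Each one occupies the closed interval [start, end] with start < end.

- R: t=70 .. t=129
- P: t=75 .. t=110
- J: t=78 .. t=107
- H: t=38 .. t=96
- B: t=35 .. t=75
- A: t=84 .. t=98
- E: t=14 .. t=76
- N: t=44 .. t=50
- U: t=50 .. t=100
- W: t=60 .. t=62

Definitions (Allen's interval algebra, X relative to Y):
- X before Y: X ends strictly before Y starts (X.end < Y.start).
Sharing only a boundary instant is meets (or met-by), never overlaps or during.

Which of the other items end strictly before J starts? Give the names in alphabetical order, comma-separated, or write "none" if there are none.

Target J = [t=78, t=107].
A [t=84, t=98] → during → no.
B [t=35, t=75] → before → yes.
E [t=14, t=76] → before → yes.
H [t=38, t=96] → overlaps → no.
N [t=44, t=50] → before → yes.
P [t=75, t=110] → contains → no.
R [t=70, t=129] → contains → no.
U [t=50, t=100] → overlaps → no.
W [t=60, t=62] → before → yes.
Result: B, E, N, W.

B, E, N, W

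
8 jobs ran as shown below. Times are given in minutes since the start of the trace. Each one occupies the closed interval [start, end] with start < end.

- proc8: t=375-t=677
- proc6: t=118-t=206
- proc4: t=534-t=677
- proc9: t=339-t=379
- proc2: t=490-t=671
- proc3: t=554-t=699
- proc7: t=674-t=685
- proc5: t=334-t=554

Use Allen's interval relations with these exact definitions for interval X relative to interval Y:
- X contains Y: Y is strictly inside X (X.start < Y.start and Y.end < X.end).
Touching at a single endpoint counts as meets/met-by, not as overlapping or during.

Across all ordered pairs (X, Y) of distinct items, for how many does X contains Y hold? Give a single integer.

3

Checking all 56 ordered pairs for relation 'contains'; matching pairs in alphabetical order:
(proc3, proc7): proc3 contains proc7 ✓
(proc5, proc9): proc5 contains proc9 ✓
(proc8, proc2): proc8 contains proc2 ✓
Count: 3.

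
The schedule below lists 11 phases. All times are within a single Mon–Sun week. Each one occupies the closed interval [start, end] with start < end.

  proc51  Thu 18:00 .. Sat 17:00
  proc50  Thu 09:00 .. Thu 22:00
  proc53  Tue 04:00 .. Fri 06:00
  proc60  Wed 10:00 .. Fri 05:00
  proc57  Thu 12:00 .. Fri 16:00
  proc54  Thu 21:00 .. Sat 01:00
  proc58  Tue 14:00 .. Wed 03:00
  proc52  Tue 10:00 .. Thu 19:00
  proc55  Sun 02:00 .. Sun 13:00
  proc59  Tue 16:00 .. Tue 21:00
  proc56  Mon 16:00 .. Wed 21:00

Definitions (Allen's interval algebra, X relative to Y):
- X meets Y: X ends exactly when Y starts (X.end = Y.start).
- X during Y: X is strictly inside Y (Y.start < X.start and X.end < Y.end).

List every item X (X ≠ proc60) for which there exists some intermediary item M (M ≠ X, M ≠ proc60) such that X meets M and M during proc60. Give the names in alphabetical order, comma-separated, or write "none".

Target proc60 = [Wed 10:00, Fri 05:00].
Intermediaries M with M during proc60: proc50.
Via proc50 — items with X meets proc50: none.
Union: none.

none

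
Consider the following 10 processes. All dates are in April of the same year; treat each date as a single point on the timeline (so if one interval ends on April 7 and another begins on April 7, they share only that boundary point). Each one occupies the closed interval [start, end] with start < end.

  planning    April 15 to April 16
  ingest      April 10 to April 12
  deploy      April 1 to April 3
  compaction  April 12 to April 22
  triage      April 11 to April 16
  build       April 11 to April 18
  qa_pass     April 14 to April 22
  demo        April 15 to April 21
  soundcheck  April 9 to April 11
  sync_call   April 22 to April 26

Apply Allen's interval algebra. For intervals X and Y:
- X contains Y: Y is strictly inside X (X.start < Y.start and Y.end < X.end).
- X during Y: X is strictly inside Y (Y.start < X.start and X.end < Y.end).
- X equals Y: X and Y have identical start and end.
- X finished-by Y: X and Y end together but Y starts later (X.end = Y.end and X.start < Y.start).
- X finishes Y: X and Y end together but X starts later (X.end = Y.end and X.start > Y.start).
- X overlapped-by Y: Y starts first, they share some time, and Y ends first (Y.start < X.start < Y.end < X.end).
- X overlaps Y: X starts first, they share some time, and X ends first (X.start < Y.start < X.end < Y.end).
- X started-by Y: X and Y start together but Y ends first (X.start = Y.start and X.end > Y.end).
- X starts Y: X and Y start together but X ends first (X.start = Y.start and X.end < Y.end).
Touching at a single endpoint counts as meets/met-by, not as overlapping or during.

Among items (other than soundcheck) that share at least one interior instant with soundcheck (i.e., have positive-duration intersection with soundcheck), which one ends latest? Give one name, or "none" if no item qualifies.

ingest

Target soundcheck = [April 9, April 11].
build [April 11, April 18] → met-by → excluded.
compaction [April 12, April 22] → after → excluded.
demo [April 15, April 21] → after → excluded.
deploy [April 1, April 3] → before → excluded.
ingest [April 10, April 12] → overlapped-by → candidate.
planning [April 15, April 16] → after → excluded.
qa_pass [April 14, April 22] → after → excluded.
sync_call [April 22, April 26] → after → excluded.
triage [April 11, April 16] → met-by → excluded.
Among candidates, latest end is April 12 → ingest.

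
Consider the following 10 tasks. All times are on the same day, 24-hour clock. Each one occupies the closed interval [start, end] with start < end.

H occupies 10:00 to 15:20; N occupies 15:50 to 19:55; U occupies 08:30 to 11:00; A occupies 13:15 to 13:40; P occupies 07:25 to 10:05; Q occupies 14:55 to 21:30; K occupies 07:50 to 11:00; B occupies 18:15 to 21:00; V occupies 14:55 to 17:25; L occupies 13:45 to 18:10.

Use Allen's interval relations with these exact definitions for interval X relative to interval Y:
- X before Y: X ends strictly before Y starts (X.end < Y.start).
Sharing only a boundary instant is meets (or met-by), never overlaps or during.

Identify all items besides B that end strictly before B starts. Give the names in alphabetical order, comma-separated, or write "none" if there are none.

A, H, K, L, P, U, V

Target B = [18:15, 21:00].
A [13:15, 13:40] → before → yes.
H [10:00, 15:20] → before → yes.
K [07:50, 11:00] → before → yes.
L [13:45, 18:10] → before → yes.
N [15:50, 19:55] → overlaps → no.
P [07:25, 10:05] → before → yes.
Q [14:55, 21:30] → contains → no.
U [08:30, 11:00] → before → yes.
V [14:55, 17:25] → before → yes.
Result: A, H, K, L, P, U, V.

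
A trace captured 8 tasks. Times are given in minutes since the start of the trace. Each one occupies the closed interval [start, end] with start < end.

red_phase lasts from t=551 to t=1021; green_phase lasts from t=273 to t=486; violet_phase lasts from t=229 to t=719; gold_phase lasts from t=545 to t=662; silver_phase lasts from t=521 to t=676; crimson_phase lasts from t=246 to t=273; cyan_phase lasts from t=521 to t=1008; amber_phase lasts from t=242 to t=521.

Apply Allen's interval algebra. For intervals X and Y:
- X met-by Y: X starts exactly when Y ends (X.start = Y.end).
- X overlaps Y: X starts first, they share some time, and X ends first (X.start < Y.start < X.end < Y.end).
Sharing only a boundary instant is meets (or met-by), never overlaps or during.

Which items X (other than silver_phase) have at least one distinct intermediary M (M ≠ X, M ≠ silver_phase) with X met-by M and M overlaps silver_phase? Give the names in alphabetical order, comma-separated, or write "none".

Target silver_phase = [t=521, t=676].
Intermediaries M with M overlaps silver_phase: none.
Union: none.

none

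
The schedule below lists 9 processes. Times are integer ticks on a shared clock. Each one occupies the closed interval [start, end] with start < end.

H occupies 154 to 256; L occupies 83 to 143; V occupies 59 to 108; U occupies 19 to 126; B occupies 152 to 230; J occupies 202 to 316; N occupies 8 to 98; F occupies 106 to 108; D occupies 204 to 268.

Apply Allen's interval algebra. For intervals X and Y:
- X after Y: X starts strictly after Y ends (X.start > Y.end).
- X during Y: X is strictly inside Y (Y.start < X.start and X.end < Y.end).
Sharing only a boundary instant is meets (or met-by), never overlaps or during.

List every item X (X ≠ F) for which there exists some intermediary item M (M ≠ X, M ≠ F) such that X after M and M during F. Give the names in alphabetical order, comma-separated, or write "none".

Target F = [106, 108].
Intermediaries M with M during F: none.
Union: none.

none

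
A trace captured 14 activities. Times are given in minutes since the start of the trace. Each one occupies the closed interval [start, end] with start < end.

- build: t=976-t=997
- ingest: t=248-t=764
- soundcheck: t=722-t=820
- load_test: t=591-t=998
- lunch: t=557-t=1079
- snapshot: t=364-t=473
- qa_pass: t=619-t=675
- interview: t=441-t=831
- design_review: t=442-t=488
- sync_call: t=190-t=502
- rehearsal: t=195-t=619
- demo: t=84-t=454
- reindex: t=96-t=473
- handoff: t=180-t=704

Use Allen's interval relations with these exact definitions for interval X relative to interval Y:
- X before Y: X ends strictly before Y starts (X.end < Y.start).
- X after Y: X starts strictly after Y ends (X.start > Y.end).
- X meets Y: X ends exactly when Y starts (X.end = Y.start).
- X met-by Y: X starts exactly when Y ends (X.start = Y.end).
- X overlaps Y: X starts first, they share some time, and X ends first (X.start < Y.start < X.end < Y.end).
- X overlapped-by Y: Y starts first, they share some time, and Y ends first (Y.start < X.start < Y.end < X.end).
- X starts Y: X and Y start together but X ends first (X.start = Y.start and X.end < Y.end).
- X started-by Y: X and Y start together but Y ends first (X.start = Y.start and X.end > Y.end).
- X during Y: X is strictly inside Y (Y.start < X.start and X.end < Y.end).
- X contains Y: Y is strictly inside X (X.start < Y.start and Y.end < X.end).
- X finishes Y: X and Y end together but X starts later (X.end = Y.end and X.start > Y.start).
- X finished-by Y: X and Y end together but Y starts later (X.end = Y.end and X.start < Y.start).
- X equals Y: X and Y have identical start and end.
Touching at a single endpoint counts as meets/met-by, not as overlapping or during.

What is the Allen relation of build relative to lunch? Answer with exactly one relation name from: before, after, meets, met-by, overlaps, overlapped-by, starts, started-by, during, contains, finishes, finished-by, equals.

during

build = [t=976, t=997]; lunch = [t=557, t=1079].
Compare endpoints: build.start > lunch.start, build.start < lunch.end, build.end > lunch.start, build.end < lunch.end.
That pattern is 'during'.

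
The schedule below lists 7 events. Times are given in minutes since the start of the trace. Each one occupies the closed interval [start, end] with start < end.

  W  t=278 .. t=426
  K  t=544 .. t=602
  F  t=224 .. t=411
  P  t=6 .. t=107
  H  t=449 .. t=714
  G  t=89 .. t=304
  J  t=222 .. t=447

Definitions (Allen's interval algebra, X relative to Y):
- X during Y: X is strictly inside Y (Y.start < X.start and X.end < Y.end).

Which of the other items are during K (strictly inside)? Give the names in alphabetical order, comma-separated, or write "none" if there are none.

Target K = [t=544, t=602].
F [t=224, t=411] → before → no.
G [t=89, t=304] → before → no.
H [t=449, t=714] → contains → no.
J [t=222, t=447] → before → no.
P [t=6, t=107] → before → no.
W [t=278, t=426] → before → no.
Result: none.

none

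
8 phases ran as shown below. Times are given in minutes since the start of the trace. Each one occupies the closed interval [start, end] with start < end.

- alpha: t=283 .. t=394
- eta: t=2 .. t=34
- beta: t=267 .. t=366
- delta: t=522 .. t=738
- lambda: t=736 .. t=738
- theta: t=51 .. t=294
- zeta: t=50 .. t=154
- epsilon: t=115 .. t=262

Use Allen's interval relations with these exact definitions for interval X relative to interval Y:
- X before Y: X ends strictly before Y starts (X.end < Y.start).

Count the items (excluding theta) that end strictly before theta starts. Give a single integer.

1

Target theta = [t=51, t=294].
alpha [t=283, t=394] → overlapped-by → no.
beta [t=267, t=366] → overlapped-by → no.
delta [t=522, t=738] → after → no.
epsilon [t=115, t=262] → during → no.
eta [t=2, t=34] → before → counts.
lambda [t=736, t=738] → after → no.
zeta [t=50, t=154] → overlaps → no.
Total: 1.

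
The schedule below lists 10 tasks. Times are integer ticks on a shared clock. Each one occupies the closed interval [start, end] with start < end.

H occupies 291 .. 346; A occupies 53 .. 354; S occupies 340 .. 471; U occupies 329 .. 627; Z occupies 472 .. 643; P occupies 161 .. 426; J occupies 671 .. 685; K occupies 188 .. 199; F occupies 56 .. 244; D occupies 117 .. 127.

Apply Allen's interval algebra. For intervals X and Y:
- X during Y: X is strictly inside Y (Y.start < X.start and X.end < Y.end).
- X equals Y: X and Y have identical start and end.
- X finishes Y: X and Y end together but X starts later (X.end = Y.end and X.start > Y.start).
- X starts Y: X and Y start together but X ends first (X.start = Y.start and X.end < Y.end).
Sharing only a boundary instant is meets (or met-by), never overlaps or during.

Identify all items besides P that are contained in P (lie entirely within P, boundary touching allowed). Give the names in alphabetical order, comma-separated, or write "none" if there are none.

H, K

Target P = [161, 426].
A [53, 354] → overlaps → no.
D [117, 127] → before → no.
F [56, 244] → overlaps → no.
H [291, 346] → during → yes.
J [671, 685] → after → no.
K [188, 199] → during → yes.
S [340, 471] → overlapped-by → no.
U [329, 627] → overlapped-by → no.
Z [472, 643] → after → no.
Result: H, K.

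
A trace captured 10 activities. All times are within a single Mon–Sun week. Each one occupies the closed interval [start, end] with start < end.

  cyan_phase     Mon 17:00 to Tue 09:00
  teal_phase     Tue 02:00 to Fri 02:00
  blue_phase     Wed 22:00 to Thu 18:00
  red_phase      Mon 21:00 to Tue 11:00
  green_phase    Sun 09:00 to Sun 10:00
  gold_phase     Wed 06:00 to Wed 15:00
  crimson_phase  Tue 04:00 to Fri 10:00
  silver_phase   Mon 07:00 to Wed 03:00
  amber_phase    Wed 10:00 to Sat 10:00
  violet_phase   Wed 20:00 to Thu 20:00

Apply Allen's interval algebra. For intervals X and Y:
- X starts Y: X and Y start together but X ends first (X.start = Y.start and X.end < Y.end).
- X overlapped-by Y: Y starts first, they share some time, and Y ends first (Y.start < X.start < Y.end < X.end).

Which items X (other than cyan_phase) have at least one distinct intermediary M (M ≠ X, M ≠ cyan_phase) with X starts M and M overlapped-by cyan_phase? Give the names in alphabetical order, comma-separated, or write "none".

Target cyan_phase = [Mon 17:00, Tue 09:00].
Intermediaries M with M overlapped-by cyan_phase: crimson_phase, red_phase, teal_phase.
Via crimson_phase — items with X starts crimson_phase: none.
Via red_phase — items with X starts red_phase: none.
Via teal_phase — items with X starts teal_phase: none.
Union: none.

none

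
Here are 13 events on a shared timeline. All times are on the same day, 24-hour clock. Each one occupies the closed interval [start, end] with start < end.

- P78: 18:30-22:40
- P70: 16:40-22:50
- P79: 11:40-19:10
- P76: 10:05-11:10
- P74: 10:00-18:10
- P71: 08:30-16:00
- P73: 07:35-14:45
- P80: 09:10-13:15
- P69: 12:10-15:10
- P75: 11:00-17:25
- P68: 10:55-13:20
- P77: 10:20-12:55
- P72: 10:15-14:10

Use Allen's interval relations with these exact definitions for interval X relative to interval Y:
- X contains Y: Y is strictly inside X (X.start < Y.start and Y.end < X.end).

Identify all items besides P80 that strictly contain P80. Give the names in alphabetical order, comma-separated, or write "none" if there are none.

P71, P73

Target P80 = [09:10, 13:15].
P68 [10:55, 13:20] → overlapped-by → no.
P69 [12:10, 15:10] → overlapped-by → no.
P70 [16:40, 22:50] → after → no.
P71 [08:30, 16:00] → contains → yes.
P72 [10:15, 14:10] → overlapped-by → no.
P73 [07:35, 14:45] → contains → yes.
P74 [10:00, 18:10] → overlapped-by → no.
P75 [11:00, 17:25] → overlapped-by → no.
P76 [10:05, 11:10] → during → no.
P77 [10:20, 12:55] → during → no.
P78 [18:30, 22:40] → after → no.
P79 [11:40, 19:10] → overlapped-by → no.
Result: P71, P73.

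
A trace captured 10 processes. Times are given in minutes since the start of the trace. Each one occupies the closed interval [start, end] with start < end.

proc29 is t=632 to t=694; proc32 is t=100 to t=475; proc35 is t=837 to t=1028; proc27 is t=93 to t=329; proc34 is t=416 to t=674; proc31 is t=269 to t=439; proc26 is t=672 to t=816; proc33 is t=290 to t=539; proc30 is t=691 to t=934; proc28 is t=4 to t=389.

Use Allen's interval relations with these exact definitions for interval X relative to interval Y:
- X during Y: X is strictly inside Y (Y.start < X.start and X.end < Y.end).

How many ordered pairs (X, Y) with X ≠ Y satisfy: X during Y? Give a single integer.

2

Checking all 90 ordered pairs for relation 'during'; matching pairs in alphabetical order:
(proc27, proc28): proc27 during proc28 ✓
(proc31, proc32): proc31 during proc32 ✓
Count: 2.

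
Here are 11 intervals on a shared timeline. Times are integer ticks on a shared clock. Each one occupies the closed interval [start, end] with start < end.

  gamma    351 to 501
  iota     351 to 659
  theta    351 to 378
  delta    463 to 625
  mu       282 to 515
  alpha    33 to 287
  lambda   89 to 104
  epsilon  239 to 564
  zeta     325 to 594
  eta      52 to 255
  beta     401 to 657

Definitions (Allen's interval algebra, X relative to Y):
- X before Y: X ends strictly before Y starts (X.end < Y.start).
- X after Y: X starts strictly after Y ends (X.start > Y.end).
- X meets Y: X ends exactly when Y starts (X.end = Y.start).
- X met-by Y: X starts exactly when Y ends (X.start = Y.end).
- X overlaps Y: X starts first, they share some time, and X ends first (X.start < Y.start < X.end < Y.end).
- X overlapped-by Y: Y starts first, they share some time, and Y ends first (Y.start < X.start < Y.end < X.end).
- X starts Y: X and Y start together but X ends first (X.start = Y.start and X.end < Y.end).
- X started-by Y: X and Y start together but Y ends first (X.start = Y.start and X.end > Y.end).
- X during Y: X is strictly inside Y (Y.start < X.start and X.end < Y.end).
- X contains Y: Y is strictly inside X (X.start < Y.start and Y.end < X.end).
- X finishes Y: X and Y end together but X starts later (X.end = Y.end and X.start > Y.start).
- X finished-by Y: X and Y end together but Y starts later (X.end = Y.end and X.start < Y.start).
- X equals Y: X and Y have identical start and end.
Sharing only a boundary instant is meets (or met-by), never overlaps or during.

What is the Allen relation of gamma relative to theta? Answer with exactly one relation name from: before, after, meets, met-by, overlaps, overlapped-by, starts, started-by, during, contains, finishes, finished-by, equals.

gamma = [351, 501]; theta = [351, 378].
Compare endpoints: gamma.start = theta.start, gamma.start < theta.end, gamma.end > theta.start, gamma.end > theta.end.
That pattern is 'started-by'.

started-by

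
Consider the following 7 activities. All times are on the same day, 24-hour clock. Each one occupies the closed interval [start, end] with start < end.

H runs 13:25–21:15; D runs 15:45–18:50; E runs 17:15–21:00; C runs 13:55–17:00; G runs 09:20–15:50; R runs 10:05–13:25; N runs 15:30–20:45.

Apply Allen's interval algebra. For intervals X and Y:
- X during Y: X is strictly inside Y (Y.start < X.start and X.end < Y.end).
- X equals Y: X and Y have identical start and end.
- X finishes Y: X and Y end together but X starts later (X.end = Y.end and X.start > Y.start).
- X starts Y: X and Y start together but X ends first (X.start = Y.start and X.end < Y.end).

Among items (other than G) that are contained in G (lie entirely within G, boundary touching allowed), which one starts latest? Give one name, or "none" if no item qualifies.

Target G = [09:20, 15:50].
C [13:55, 17:00] → overlapped-by → excluded.
D [15:45, 18:50] → overlapped-by → excluded.
E [17:15, 21:00] → after → excluded.
H [13:25, 21:15] → overlapped-by → excluded.
N [15:30, 20:45] → overlapped-by → excluded.
R [10:05, 13:25] → during → candidate.
Among candidates, latest start is 10:05 → R.

R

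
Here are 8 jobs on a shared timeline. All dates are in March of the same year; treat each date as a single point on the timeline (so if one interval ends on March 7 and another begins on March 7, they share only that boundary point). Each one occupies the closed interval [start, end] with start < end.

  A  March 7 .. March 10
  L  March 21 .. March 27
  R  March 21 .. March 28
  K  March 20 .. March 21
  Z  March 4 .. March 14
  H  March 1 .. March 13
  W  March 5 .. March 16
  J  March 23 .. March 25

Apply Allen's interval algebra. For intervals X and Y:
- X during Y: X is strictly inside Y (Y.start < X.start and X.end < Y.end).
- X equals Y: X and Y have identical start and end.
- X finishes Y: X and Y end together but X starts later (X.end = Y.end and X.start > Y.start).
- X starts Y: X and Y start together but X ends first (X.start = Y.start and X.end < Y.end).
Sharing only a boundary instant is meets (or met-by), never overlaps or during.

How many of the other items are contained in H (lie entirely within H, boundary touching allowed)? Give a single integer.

Target H = [March 1, March 13].
A [March 7, March 10] → during → counts.
J [March 23, March 25] → after → no.
K [March 20, March 21] → after → no.
L [March 21, March 27] → after → no.
R [March 21, March 28] → after → no.
W [March 5, March 16] → overlapped-by → no.
Z [March 4, March 14] → overlapped-by → no.
Total: 1.

1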